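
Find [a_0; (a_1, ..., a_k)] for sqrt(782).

Write x_i = (sqrt(782) + m_i)/d_i with (m_0, d_0) = (0, 1). a_0 = floor(sqrt(782)) = 27, since 27^2 = 729 <= 782 < 784 = 28^2.
Iterate m_{i+1} = d_i*a_i - m_i, d_{i+1} = (782 - m_{i+1}^2)/d_i, a_{i+1} = floor((a_0 + m_{i+1})/d_{i+1}):
  m_1 = 1*27 - 0 = 27, d_1 = (782 - 27^2)/1 = 53/1 = 53, a_1 = floor((27 + 27)/53) = 1.
  m_2 = 53*1 - 27 = 26, d_2 = (782 - 26^2)/53 = 106/53 = 2, a_2 = floor((27 + 26)/2) = 26.
  m_3 = 2*26 - 26 = 26, d_3 = (782 - 26^2)/2 = 106/2 = 53, a_3 = floor((27 + 26)/53) = 1.
  m_4 = 53*1 - 26 = 27, d_4 = (782 - 27^2)/53 = 53/53 = 1, a_4 = floor((27 + 27)/1) = 54.
  m_5 = 1*54 - 27 = 27, d_5 = (782 - 27^2)/1 = 53/1 = 53: (m_5, d_5) = (m_1, d_1) = (27, 53), so from here the quotients repeat a_1, ..., a_4; the period length is 4.
Hence the expansion of sqrt(782) is a_0 = 27 followed by the repeating block 1, 26, 1, 54 (period 4).

[27; (1, 26, 1, 54)]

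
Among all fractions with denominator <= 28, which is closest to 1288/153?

Expand x = 1288/153 as a continued fraction with the Euclidean algorithm:
  1288 = 8*153 + 64, so a_0 = 8.
  153 = 2*64 + 25, so a_1 = 2.
  64 = 2*25 + 14, so a_2 = 2.
  25 = 1*14 + 11, so a_3 = 1.
  14 = 1*11 + 3, so a_4 = 1.
  11 = 3*3 + 2, so a_5 = 3.
  3 = 1*2 + 1, so a_6 = 1.
  2 = 2*1 + 0, so a_7 = 2.
so x = [8; 2, 2, 1, 1, 3, 1, 2].
Convergents (p_i = a_i*p_{i-1} + p_{i-2}, q_i = a_i*q_{i-1} + q_{i-2} with p_{-2}=0, p_{-1}=1, q_{-2}=1, q_{-1}=0), until the denominator exceeds 28:
  i=0: a_0=8, p_0 = 8*1 + 0 = 8, q_0 = 8*0 + 1 = 1.
  i=1: a_1=2, p_1 = 2*8 + 1 = 17, q_1 = 2*1 + 0 = 2.
  i=2: a_2=2, p_2 = 2*17 + 8 = 42, q_2 = 2*2 + 1 = 5.
  i=3: a_3=1, p_3 = 1*42 + 17 = 59, q_3 = 1*5 + 2 = 7.
  i=4: a_4=1, p_4 = 1*59 + 42 = 101, q_4 = 1*7 + 5 = 12.
  i=5: a_5=3, p_5 = 3*101 + 59 = 362, q_5 = 3*12 + 7 = 43.
q_5 = 43 > 28, so the last convergent with denominator <= 28 is p_4/q_4 = 101/12.
The closest fraction with denominator <= 28 is either p_4/q_4 or the intermediate fraction (k*p_4 + p_3)/(k*q_4 + q_3) with the largest k >= 1 whose denominator stays <= 28; these approach x as k grows, and every other convergent or intermediate fraction in range is farther away.
Largest k: floor((28 - q_3)/q_4) = floor((28 - 7)/12) = 1.
That gives (1*101 + 59)/(1*12 + 7) = 160/19.
Compare the errors: |x - 101/12| = |1288*12 - 101*153|/(153*12) = 3/1836, and |x - 160/19| = |1288*19 - 160*153|/(153*19) = 8/2907.
Cross-multiplying, 3*2907 = 8721 < 14688 = 8*1836, so 3/1836 is smaller: the convergent 101/12 is closer to x than 160/19.

101/12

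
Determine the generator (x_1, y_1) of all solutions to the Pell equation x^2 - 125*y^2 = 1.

(x, y) = (930249, 83204)

First expand sqrt(125) as a continued fraction. With x_i = (sqrt(125) + m_i)/d_i and (m_0, d_0) = (0, 1): a_0 = floor(sqrt(125)) = 11, since 11^2 = 121 <= 125 < 144 = 12^2.
Iterate m_{i+1} = d_i*a_i - m_i, d_{i+1} = (125 - m_{i+1}^2)/d_i, a_{i+1} = floor((a_0 + m_{i+1})/d_{i+1}):
  m_1 = 1*11 - 0 = 11, d_1 = (125 - 11^2)/1 = 4/1 = 4, a_1 = floor((11 + 11)/4) = 5.
  m_2 = 4*5 - 11 = 9, d_2 = (125 - 9^2)/4 = 44/4 = 11, a_2 = floor((11 + 9)/11) = 1.
  m_3 = 11*1 - 9 = 2, d_3 = (125 - 2^2)/11 = 121/11 = 11, a_3 = floor((11 + 2)/11) = 1.
  m_4 = 11*1 - 2 = 9, d_4 = (125 - 9^2)/11 = 44/11 = 4, a_4 = floor((11 + 9)/4) = 5.
  m_5 = 4*5 - 9 = 11, d_5 = (125 - 11^2)/4 = 4/4 = 1, a_5 = floor((11 + 11)/1) = 22.
  m_6 = 1*22 - 11 = 11, d_6 = (125 - 11^2)/1 = 4/1 = 4: (m_6, d_6) = (m_1, d_1) = (11, 4), so from here the quotients repeat a_1, ..., a_5; the period length is 5.
So sqrt(125) = [11; (5, 1, 1, 5, 22)] with period length k = 5.
k is odd, so (p_{k-1}, q_{k-1}) only solves x^2 - 125y^2 = -1 and the fundamental solution of x^2 - 125y^2 = 1 is (p_{2k-1}, q_{2k-1}) = (p_9, q_9); compute convergents through index 9, running through the period twice.
Convergents (p_i = a_i*p_{i-1} + p_{i-2}, q_i = a_i*q_{i-1} + q_{i-2} with p_{-2}=0, p_{-1}=1, q_{-2}=1, q_{-1}=0):
  i=0: a_0=11, p_0 = 11*1 + 0 = 11, q_0 = 11*0 + 1 = 1.
  i=1: a_1=5, p_1 = 5*11 + 1 = 56, q_1 = 5*1 + 0 = 5.
  i=2: a_2=1, p_2 = 1*56 + 11 = 67, q_2 = 1*5 + 1 = 6.
  i=3: a_3=1, p_3 = 1*67 + 56 = 123, q_3 = 1*6 + 5 = 11.
  i=4: a_4=5, p_4 = 5*123 + 67 = 682, q_4 = 5*11 + 6 = 61.
  i=5: a_5=22, p_5 = 22*682 + 123 = 15127, q_5 = 22*61 + 11 = 1353.
  i=6: a_6=5, p_6 = 5*15127 + 682 = 76317, q_6 = 5*1353 + 61 = 6826.
  i=7: a_7=1, p_7 = 1*76317 + 15127 = 91444, q_7 = 1*6826 + 1353 = 8179.
  i=8: a_8=1, p_8 = 1*91444 + 76317 = 167761, q_8 = 1*8179 + 6826 = 15005.
  i=9: a_9=5, p_9 = 5*167761 + 91444 = 930249, q_9 = 5*15005 + 8179 = 83204.
Indeed p_4^2 - 125*q_4^2 = 465124 - 465125 = -1, not +1.
Check: 930249^2 - 125*83204^2 = 865363202001 - 865363202000 = 1, so (x, y) = (930249, 83204) solves the equation, and by the theorem it is the least positive solution.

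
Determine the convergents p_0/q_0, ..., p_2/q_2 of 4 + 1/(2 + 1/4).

Using the convergent recurrence p_i = a_i*p_{i-1} + p_{i-2}, q_i = a_i*q_{i-1} + q_{i-2} with p_{-2}=0, p_{-1}=1, q_{-2}=1, q_{-1}=0:
  i=0: a_0=4, p_0 = 4*1 + 0 = 4, q_0 = 4*0 + 1 = 1.
  i=1: a_1=2, p_1 = 2*4 + 1 = 9, q_1 = 2*1 + 0 = 2.
  i=2: a_2=4, p_2 = 4*9 + 4 = 40, q_2 = 4*2 + 1 = 9.

4/1, 9/2, 40/9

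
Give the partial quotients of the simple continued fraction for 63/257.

Run the Euclidean algorithm on 63 and 257; the successive quotients are the partial quotients a_0, a_1, ... (each step inverts the fractional part left over by the previous one):
  63 = 0*257 + 63, so a_0 = 0.
  257 = 4*63 + 5, so a_1 = 4.
  63 = 12*5 + 3, so a_2 = 12.
  5 = 1*3 + 2, so a_3 = 1.
  3 = 1*2 + 1, so a_4 = 1.
  2 = 2*1 + 0, so a_5 = 2.
The remainder reaches 0 after 6 divisions, so the expansion has 6 partial quotients, read off in order.

[0; 4, 12, 1, 1, 2]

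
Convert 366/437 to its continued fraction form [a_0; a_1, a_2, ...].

[0; 1, 5, 6, 2, 5]

Run the Euclidean algorithm on 366 and 437; the successive quotients are the partial quotients a_0, a_1, ... (each step inverts the fractional part left over by the previous one):
  366 = 0*437 + 366, so a_0 = 0.
  437 = 1*366 + 71, so a_1 = 1.
  366 = 5*71 + 11, so a_2 = 5.
  71 = 6*11 + 5, so a_3 = 6.
  11 = 2*5 + 1, so a_4 = 2.
  5 = 5*1 + 0, so a_5 = 5.
The remainder reaches 0 after 6 divisions, so the expansion has 6 partial quotients, read off in order.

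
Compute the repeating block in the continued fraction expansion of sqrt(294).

[17; (6, 1, 4, 1, 6, 34)]

Write x_i = (sqrt(294) + m_i)/d_i with (m_0, d_0) = (0, 1). a_0 = floor(sqrt(294)) = 17, since 17^2 = 289 <= 294 < 324 = 18^2.
Iterate m_{i+1} = d_i*a_i - m_i, d_{i+1} = (294 - m_{i+1}^2)/d_i, a_{i+1} = floor((a_0 + m_{i+1})/d_{i+1}):
  m_1 = 1*17 - 0 = 17, d_1 = (294 - 17^2)/1 = 5/1 = 5, a_1 = floor((17 + 17)/5) = 6.
  m_2 = 5*6 - 17 = 13, d_2 = (294 - 13^2)/5 = 125/5 = 25, a_2 = floor((17 + 13)/25) = 1.
  m_3 = 25*1 - 13 = 12, d_3 = (294 - 12^2)/25 = 150/25 = 6, a_3 = floor((17 + 12)/6) = 4.
  m_4 = 6*4 - 12 = 12, d_4 = (294 - 12^2)/6 = 150/6 = 25, a_4 = floor((17 + 12)/25) = 1.
  m_5 = 25*1 - 12 = 13, d_5 = (294 - 13^2)/25 = 125/25 = 5, a_5 = floor((17 + 13)/5) = 6.
  m_6 = 5*6 - 13 = 17, d_6 = (294 - 17^2)/5 = 5/5 = 1, a_6 = floor((17 + 17)/1) = 34.
  m_7 = 1*34 - 17 = 17, d_7 = (294 - 17^2)/1 = 5/1 = 5: (m_7, d_7) = (m_1, d_1) = (17, 5), so from here the quotients repeat a_1, ..., a_6; the period length is 6.
Hence the expansion of sqrt(294) is a_0 = 17 followed by the repeating block 6, 1, 4, 1, 6, 34 (period 6).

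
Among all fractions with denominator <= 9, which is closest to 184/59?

25/8

Expand x = 184/59 as a continued fraction with the Euclidean algorithm:
  184 = 3*59 + 7, so a_0 = 3.
  59 = 8*7 + 3, so a_1 = 8.
  7 = 2*3 + 1, so a_2 = 2.
  3 = 3*1 + 0, so a_3 = 3.
so x = [3; 8, 2, 3].
Convergents (p_i = a_i*p_{i-1} + p_{i-2}, q_i = a_i*q_{i-1} + q_{i-2} with p_{-2}=0, p_{-1}=1, q_{-2}=1, q_{-1}=0), until the denominator exceeds 9:
  i=0: a_0=3, p_0 = 3*1 + 0 = 3, q_0 = 3*0 + 1 = 1.
  i=1: a_1=8, p_1 = 8*3 + 1 = 25, q_1 = 8*1 + 0 = 8.
  i=2: a_2=2, p_2 = 2*25 + 3 = 53, q_2 = 2*8 + 1 = 17.
q_2 = 17 > 9, so the last convergent with denominator <= 9 is p_1/q_1 = 25/8.
The closest fraction with denominator <= 9 is either p_1/q_1 or the intermediate fraction (k*p_1 + p_0)/(k*q_1 + q_0) with the largest k >= 1 whose denominator stays <= 9; these approach x as k grows, and every other convergent or intermediate fraction in range is farther away.
Largest k: floor((9 - q_0)/q_1) = floor((9 - 1)/8) = 1.
That gives (1*25 + 3)/(1*8 + 1) = 28/9.
Compare the errors: |x - 25/8| = |184*8 - 25*59|/(59*8) = 3/472, and |x - 28/9| = |184*9 - 28*59|/(59*9) = 4/531.
Cross-multiplying, 3*531 = 1593 < 1888 = 4*472, so 3/472 is smaller: the convergent 25/8 is closer to x than 28/9.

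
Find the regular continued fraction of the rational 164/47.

[3; 2, 23]

Run the Euclidean algorithm on 164 and 47; the successive quotients are the partial quotients a_0, a_1, ... (each step inverts the fractional part left over by the previous one):
  164 = 3*47 + 23, so a_0 = 3.
  47 = 2*23 + 1, so a_1 = 2.
  23 = 23*1 + 0, so a_2 = 23.
The remainder reaches 0 after 3 divisions, so the expansion has 3 partial quotients, read off in order.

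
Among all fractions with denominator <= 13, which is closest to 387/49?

Expand x = 387/49 as a continued fraction with the Euclidean algorithm:
  387 = 7*49 + 44, so a_0 = 7.
  49 = 1*44 + 5, so a_1 = 1.
  44 = 8*5 + 4, so a_2 = 8.
  5 = 1*4 + 1, so a_3 = 1.
  4 = 4*1 + 0, so a_4 = 4.
so x = [7; 1, 8, 1, 4].
Convergents (p_i = a_i*p_{i-1} + p_{i-2}, q_i = a_i*q_{i-1} + q_{i-2} with p_{-2}=0, p_{-1}=1, q_{-2}=1, q_{-1}=0), until the denominator exceeds 13:
  i=0: a_0=7, p_0 = 7*1 + 0 = 7, q_0 = 7*0 + 1 = 1.
  i=1: a_1=1, p_1 = 1*7 + 1 = 8, q_1 = 1*1 + 0 = 1.
  i=2: a_2=8, p_2 = 8*8 + 7 = 71, q_2 = 8*1 + 1 = 9.
  i=3: a_3=1, p_3 = 1*71 + 8 = 79, q_3 = 1*9 + 1 = 10.
  i=4: a_4=4, p_4 = 4*79 + 71 = 387, q_4 = 4*10 + 9 = 49.
q_4 = 49 > 13, so the last convergent with denominator <= 13 is p_3/q_3 = 79/10.
The closest fraction with denominator <= 13 is either p_3/q_3 or the intermediate fraction (k*p_3 + p_2)/(k*q_3 + q_2) with the largest k >= 1 whose denominator stays <= 13; these approach x as k grows, and every other convergent or intermediate fraction in range is farther away.
Largest k: floor((13 - q_2)/q_3) = floor((13 - 9)/10) = 0.
Since k = 0, no intermediate fraction beyond p_3/q_3 has denominator <= 13, so the convergent 79/10 is the closest (its error is |387*10 - 79*49|/(49*10) = 1/490).

79/10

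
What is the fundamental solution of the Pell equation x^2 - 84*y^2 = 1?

First expand sqrt(84) as a continued fraction. With x_i = (sqrt(84) + m_i)/d_i and (m_0, d_0) = (0, 1): a_0 = floor(sqrt(84)) = 9, since 9^2 = 81 <= 84 < 100 = 10^2.
Iterate m_{i+1} = d_i*a_i - m_i, d_{i+1} = (84 - m_{i+1}^2)/d_i, a_{i+1} = floor((a_0 + m_{i+1})/d_{i+1}):
  m_1 = 1*9 - 0 = 9, d_1 = (84 - 9^2)/1 = 3/1 = 3, a_1 = floor((9 + 9)/3) = 6.
  m_2 = 3*6 - 9 = 9, d_2 = (84 - 9^2)/3 = 3/3 = 1, a_2 = floor((9 + 9)/1) = 18.
  m_3 = 1*18 - 9 = 9, d_3 = (84 - 9^2)/1 = 3/1 = 3: (m_3, d_3) = (m_1, d_1) = (9, 3), so from here the quotients repeat a_1, a_2; the period length is 2.
So sqrt(84) = [9; (6, 18)] with period length k = 2.
k is even, so the fundamental solution of x^2 - 84y^2 = 1 is (p_{k-1}, q_{k-1}) = (p_1, q_1); compute convergents through index 1.
Convergents (p_i = a_i*p_{i-1} + p_{i-2}, q_i = a_i*q_{i-1} + q_{i-2} with p_{-2}=0, p_{-1}=1, q_{-2}=1, q_{-1}=0):
  i=0: a_0=9, p_0 = 9*1 + 0 = 9, q_0 = 9*0 + 1 = 1.
  i=1: a_1=6, p_1 = 6*9 + 1 = 55, q_1 = 6*1 + 0 = 6.
Check: 55^2 - 84*6^2 = 3025 - 3024 = 1, so (x, y) = (55, 6) solves the equation, and by the theorem it is the least positive solution.

(x, y) = (55, 6)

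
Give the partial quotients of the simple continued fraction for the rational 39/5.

[7; 1, 4]

Run the Euclidean algorithm on 39 and 5; the successive quotients are the partial quotients a_0, a_1, ... (each step inverts the fractional part left over by the previous one):
  39 = 7*5 + 4, so a_0 = 7.
  5 = 1*4 + 1, so a_1 = 1.
  4 = 4*1 + 0, so a_2 = 4.
The remainder reaches 0 after 3 divisions, so the expansion has 3 partial quotients, read off in order.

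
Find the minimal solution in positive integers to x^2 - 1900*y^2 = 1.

First expand sqrt(1900) as a continued fraction. With x_i = (sqrt(1900) + m_i)/d_i and (m_0, d_0) = (0, 1): a_0 = floor(sqrt(1900)) = 43, since 43^2 = 1849 <= 1900 < 1936 = 44^2.
Iterate m_{i+1} = d_i*a_i - m_i, d_{i+1} = (1900 - m_{i+1}^2)/d_i, a_{i+1} = floor((a_0 + m_{i+1})/d_{i+1}):
  m_1 = 1*43 - 0 = 43, d_1 = (1900 - 43^2)/1 = 51/1 = 51, a_1 = floor((43 + 43)/51) = 1.
  m_2 = 51*1 - 43 = 8, d_2 = (1900 - 8^2)/51 = 1836/51 = 36, a_2 = floor((43 + 8)/36) = 1.
  m_3 = 36*1 - 8 = 28, d_3 = (1900 - 28^2)/36 = 1116/36 = 31, a_3 = floor((43 + 28)/31) = 2.
  m_4 = 31*2 - 28 = 34, d_4 = (1900 - 34^2)/31 = 744/31 = 24, a_4 = floor((43 + 34)/24) = 3.
  m_5 = 24*3 - 34 = 38, d_5 = (1900 - 38^2)/24 = 456/24 = 19, a_5 = floor((43 + 38)/19) = 4.
  m_6 = 19*4 - 38 = 38, d_6 = (1900 - 38^2)/19 = 456/19 = 24, a_6 = floor((43 + 38)/24) = 3.
  m_7 = 24*3 - 38 = 34, d_7 = (1900 - 34^2)/24 = 744/24 = 31, a_7 = floor((43 + 34)/31) = 2.
  m_8 = 31*2 - 34 = 28, d_8 = (1900 - 28^2)/31 = 1116/31 = 36, a_8 = floor((43 + 28)/36) = 1.
  m_9 = 36*1 - 28 = 8, d_9 = (1900 - 8^2)/36 = 1836/36 = 51, a_9 = floor((43 + 8)/51) = 1.
  m_10 = 51*1 - 8 = 43, d_10 = (1900 - 43^2)/51 = 51/51 = 1, a_10 = floor((43 + 43)/1) = 86.
  m_11 = 1*86 - 43 = 43, d_11 = (1900 - 43^2)/1 = 51/1 = 51: (m_11, d_11) = (m_1, d_1) = (43, 51), so from here the quotients repeat a_1, ..., a_10; the period length is 10.
So sqrt(1900) = [43; (1, 1, 2, 3, 4, 3, 2, 1, 1, 86)] with period length k = 10.
k is even, so the fundamental solution of x^2 - 1900y^2 = 1 is (p_{k-1}, q_{k-1}) = (p_9, q_9); compute convergents through index 9.
Convergents (p_i = a_i*p_{i-1} + p_{i-2}, q_i = a_i*q_{i-1} + q_{i-2} with p_{-2}=0, p_{-1}=1, q_{-2}=1, q_{-1}=0):
  i=0: a_0=43, p_0 = 43*1 + 0 = 43, q_0 = 43*0 + 1 = 1.
  i=1: a_1=1, p_1 = 1*43 + 1 = 44, q_1 = 1*1 + 0 = 1.
  i=2: a_2=1, p_2 = 1*44 + 43 = 87, q_2 = 1*1 + 1 = 2.
  i=3: a_3=2, p_3 = 2*87 + 44 = 218, q_3 = 2*2 + 1 = 5.
  i=4: a_4=3, p_4 = 3*218 + 87 = 741, q_4 = 3*5 + 2 = 17.
  i=5: a_5=4, p_5 = 4*741 + 218 = 3182, q_5 = 4*17 + 5 = 73.
  i=6: a_6=3, p_6 = 3*3182 + 741 = 10287, q_6 = 3*73 + 17 = 236.
  i=7: a_7=2, p_7 = 2*10287 + 3182 = 23756, q_7 = 2*236 + 73 = 545.
  i=8: a_8=1, p_8 = 1*23756 + 10287 = 34043, q_8 = 1*545 + 236 = 781.
  i=9: a_9=1, p_9 = 1*34043 + 23756 = 57799, q_9 = 1*781 + 545 = 1326.
Check: 57799^2 - 1900*1326^2 = 3340724401 - 3340724400 = 1, so (x, y) = (57799, 1326) solves the equation, and by the theorem it is the least positive solution.

(x, y) = (57799, 1326)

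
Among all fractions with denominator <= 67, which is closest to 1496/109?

Expand x = 1496/109 as a continued fraction with the Euclidean algorithm:
  1496 = 13*109 + 79, so a_0 = 13.
  109 = 1*79 + 30, so a_1 = 1.
  79 = 2*30 + 19, so a_2 = 2.
  30 = 1*19 + 11, so a_3 = 1.
  19 = 1*11 + 8, so a_4 = 1.
  11 = 1*8 + 3, so a_5 = 1.
  8 = 2*3 + 2, so a_6 = 2.
  3 = 1*2 + 1, so a_7 = 1.
  2 = 2*1 + 0, so a_8 = 2.
so x = [13; 1, 2, 1, 1, 1, 2, 1, 2].
Convergents (p_i = a_i*p_{i-1} + p_{i-2}, q_i = a_i*q_{i-1} + q_{i-2} with p_{-2}=0, p_{-1}=1, q_{-2}=1, q_{-1}=0), until the denominator exceeds 67:
  i=0: a_0=13, p_0 = 13*1 + 0 = 13, q_0 = 13*0 + 1 = 1.
  i=1: a_1=1, p_1 = 1*13 + 1 = 14, q_1 = 1*1 + 0 = 1.
  i=2: a_2=2, p_2 = 2*14 + 13 = 41, q_2 = 2*1 + 1 = 3.
  i=3: a_3=1, p_3 = 1*41 + 14 = 55, q_3 = 1*3 + 1 = 4.
  i=4: a_4=1, p_4 = 1*55 + 41 = 96, q_4 = 1*4 + 3 = 7.
  i=5: a_5=1, p_5 = 1*96 + 55 = 151, q_5 = 1*7 + 4 = 11.
  i=6: a_6=2, p_6 = 2*151 + 96 = 398, q_6 = 2*11 + 7 = 29.
  i=7: a_7=1, p_7 = 1*398 + 151 = 549, q_7 = 1*29 + 11 = 40.
  i=8: a_8=2, p_8 = 2*549 + 398 = 1496, q_8 = 2*40 + 29 = 109.
q_8 = 109 > 67, so the last convergent with denominator <= 67 is p_7/q_7 = 549/40.
The closest fraction with denominator <= 67 is either p_7/q_7 or the intermediate fraction (k*p_7 + p_6)/(k*q_7 + q_6) with the largest k >= 1 whose denominator stays <= 67; these approach x as k grows, and every other convergent or intermediate fraction in range is farther away.
Largest k: floor((67 - q_6)/q_7) = floor((67 - 29)/40) = 0.
Since k = 0, no intermediate fraction beyond p_7/q_7 has denominator <= 67, so the convergent 549/40 is the closest (its error is |1496*40 - 549*109|/(109*40) = 1/4360).

549/40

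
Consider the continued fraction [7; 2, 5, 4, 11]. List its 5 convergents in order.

7/1, 15/2, 82/11, 343/46, 3855/517

Using the convergent recurrence p_i = a_i*p_{i-1} + p_{i-2}, q_i = a_i*q_{i-1} + q_{i-2} with p_{-2}=0, p_{-1}=1, q_{-2}=1, q_{-1}=0:
  i=0: a_0=7, p_0 = 7*1 + 0 = 7, q_0 = 7*0 + 1 = 1.
  i=1: a_1=2, p_1 = 2*7 + 1 = 15, q_1 = 2*1 + 0 = 2.
  i=2: a_2=5, p_2 = 5*15 + 7 = 82, q_2 = 5*2 + 1 = 11.
  i=3: a_3=4, p_3 = 4*82 + 15 = 343, q_3 = 4*11 + 2 = 46.
  i=4: a_4=11, p_4 = 11*343 + 82 = 3855, q_4 = 11*46 + 11 = 517.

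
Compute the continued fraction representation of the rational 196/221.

[0; 1, 7, 1, 5, 4]

Run the Euclidean algorithm on 196 and 221; the successive quotients are the partial quotients a_0, a_1, ... (each step inverts the fractional part left over by the previous one):
  196 = 0*221 + 196, so a_0 = 0.
  221 = 1*196 + 25, so a_1 = 1.
  196 = 7*25 + 21, so a_2 = 7.
  25 = 1*21 + 4, so a_3 = 1.
  21 = 5*4 + 1, so a_4 = 5.
  4 = 4*1 + 0, so a_5 = 4.
The remainder reaches 0 after 6 divisions, so the expansion has 6 partial quotients, read off in order.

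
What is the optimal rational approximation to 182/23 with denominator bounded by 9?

71/9

Expand x = 182/23 as a continued fraction with the Euclidean algorithm:
  182 = 7*23 + 21, so a_0 = 7.
  23 = 1*21 + 2, so a_1 = 1.
  21 = 10*2 + 1, so a_2 = 10.
  2 = 2*1 + 0, so a_3 = 2.
so x = [7; 1, 10, 2].
Convergents (p_i = a_i*p_{i-1} + p_{i-2}, q_i = a_i*q_{i-1} + q_{i-2} with p_{-2}=0, p_{-1}=1, q_{-2}=1, q_{-1}=0), until the denominator exceeds 9:
  i=0: a_0=7, p_0 = 7*1 + 0 = 7, q_0 = 7*0 + 1 = 1.
  i=1: a_1=1, p_1 = 1*7 + 1 = 8, q_1 = 1*1 + 0 = 1.
  i=2: a_2=10, p_2 = 10*8 + 7 = 87, q_2 = 10*1 + 1 = 11.
q_2 = 11 > 9, so the last convergent with denominator <= 9 is p_1/q_1 = 8/1.
The closest fraction with denominator <= 9 is either p_1/q_1 or the intermediate fraction (k*p_1 + p_0)/(k*q_1 + q_0) with the largest k >= 1 whose denominator stays <= 9; these approach x as k grows, and every other convergent or intermediate fraction in range is farther away.
Largest k: floor((9 - q_0)/q_1) = floor((9 - 1)/1) = 8.
That gives (8*8 + 7)/(8*1 + 1) = 71/9.
Compare the errors: |x - 8/1| = |182*1 - 8*23|/(23*1) = 2/23, and |x - 71/9| = |182*9 - 71*23|/(23*9) = 5/207.
Cross-multiplying, 5*23 = 115 < 414 = 2*207, so 5/207 is smaller: the intermediate fraction 71/9 is closer to x than 8/1.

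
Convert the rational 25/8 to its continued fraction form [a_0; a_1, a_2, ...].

[3; 8]

Run the Euclidean algorithm on 25 and 8; the successive quotients are the partial quotients a_0, a_1, ... (each step inverts the fractional part left over by the previous one):
  25 = 3*8 + 1, so a_0 = 3.
  8 = 8*1 + 0, so a_1 = 8.
The remainder reaches 0 after 2 divisions, so the expansion has 2 partial quotients, read off in order.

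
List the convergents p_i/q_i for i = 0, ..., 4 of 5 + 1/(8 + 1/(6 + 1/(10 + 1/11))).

Using the convergent recurrence p_i = a_i*p_{i-1} + p_{i-2}, q_i = a_i*q_{i-1} + q_{i-2} with p_{-2}=0, p_{-1}=1, q_{-2}=1, q_{-1}=0:
  i=0: a_0=5, p_0 = 5*1 + 0 = 5, q_0 = 5*0 + 1 = 1.
  i=1: a_1=8, p_1 = 8*5 + 1 = 41, q_1 = 8*1 + 0 = 8.
  i=2: a_2=6, p_2 = 6*41 + 5 = 251, q_2 = 6*8 + 1 = 49.
  i=3: a_3=10, p_3 = 10*251 + 41 = 2551, q_3 = 10*49 + 8 = 498.
  i=4: a_4=11, p_4 = 11*2551 + 251 = 28312, q_4 = 11*498 + 49 = 5527.

5/1, 41/8, 251/49, 2551/498, 28312/5527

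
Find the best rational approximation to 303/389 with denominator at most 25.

Expand x = 303/389 as a continued fraction with the Euclidean algorithm:
  303 = 0*389 + 303, so a_0 = 0.
  389 = 1*303 + 86, so a_1 = 1.
  303 = 3*86 + 45, so a_2 = 3.
  86 = 1*45 + 41, so a_3 = 1.
  45 = 1*41 + 4, so a_4 = 1.
  41 = 10*4 + 1, so a_5 = 10.
  4 = 4*1 + 0, so a_6 = 4.
so x = [0; 1, 3, 1, 1, 10, 4].
Convergents (p_i = a_i*p_{i-1} + p_{i-2}, q_i = a_i*q_{i-1} + q_{i-2} with p_{-2}=0, p_{-1}=1, q_{-2}=1, q_{-1}=0), until the denominator exceeds 25:
  i=0: a_0=0, p_0 = 0*1 + 0 = 0, q_0 = 0*0 + 1 = 1.
  i=1: a_1=1, p_1 = 1*0 + 1 = 1, q_1 = 1*1 + 0 = 1.
  i=2: a_2=3, p_2 = 3*1 + 0 = 3, q_2 = 3*1 + 1 = 4.
  i=3: a_3=1, p_3 = 1*3 + 1 = 4, q_3 = 1*4 + 1 = 5.
  i=4: a_4=1, p_4 = 1*4 + 3 = 7, q_4 = 1*5 + 4 = 9.
  i=5: a_5=10, p_5 = 10*7 + 4 = 74, q_5 = 10*9 + 5 = 95.
q_5 = 95 > 25, so the last convergent with denominator <= 25 is p_4/q_4 = 7/9.
The closest fraction with denominator <= 25 is either p_4/q_4 or the intermediate fraction (k*p_4 + p_3)/(k*q_4 + q_3) with the largest k >= 1 whose denominator stays <= 25; these approach x as k grows, and every other convergent or intermediate fraction in range is farther away.
Largest k: floor((25 - q_3)/q_4) = floor((25 - 5)/9) = 2.
That gives (2*7 + 4)/(2*9 + 5) = 18/23.
Compare the errors: |x - 7/9| = |303*9 - 7*389|/(389*9) = 4/3501, and |x - 18/23| = |303*23 - 18*389|/(389*23) = 33/8947.
Cross-multiplying, 4*8947 = 35788 < 115533 = 33*3501, so 4/3501 is smaller: the convergent 7/9 is closer to x than 18/23.

7/9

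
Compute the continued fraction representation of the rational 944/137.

[6; 1, 8, 7, 2]

Run the Euclidean algorithm on 944 and 137; the successive quotients are the partial quotients a_0, a_1, ... (each step inverts the fractional part left over by the previous one):
  944 = 6*137 + 122, so a_0 = 6.
  137 = 1*122 + 15, so a_1 = 1.
  122 = 8*15 + 2, so a_2 = 8.
  15 = 7*2 + 1, so a_3 = 7.
  2 = 2*1 + 0, so a_4 = 2.
The remainder reaches 0 after 5 divisions, so the expansion has 5 partial quotients, read off in order.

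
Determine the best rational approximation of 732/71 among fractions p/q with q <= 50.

433/42

Expand x = 732/71 as a continued fraction with the Euclidean algorithm:
  732 = 10*71 + 22, so a_0 = 10.
  71 = 3*22 + 5, so a_1 = 3.
  22 = 4*5 + 2, so a_2 = 4.
  5 = 2*2 + 1, so a_3 = 2.
  2 = 2*1 + 0, so a_4 = 2.
so x = [10; 3, 4, 2, 2].
Convergents (p_i = a_i*p_{i-1} + p_{i-2}, q_i = a_i*q_{i-1} + q_{i-2} with p_{-2}=0, p_{-1}=1, q_{-2}=1, q_{-1}=0), until the denominator exceeds 50:
  i=0: a_0=10, p_0 = 10*1 + 0 = 10, q_0 = 10*0 + 1 = 1.
  i=1: a_1=3, p_1 = 3*10 + 1 = 31, q_1 = 3*1 + 0 = 3.
  i=2: a_2=4, p_2 = 4*31 + 10 = 134, q_2 = 4*3 + 1 = 13.
  i=3: a_3=2, p_3 = 2*134 + 31 = 299, q_3 = 2*13 + 3 = 29.
  i=4: a_4=2, p_4 = 2*299 + 134 = 732, q_4 = 2*29 + 13 = 71.
q_4 = 71 > 50, so the last convergent with denominator <= 50 is p_3/q_3 = 299/29.
The closest fraction with denominator <= 50 is either p_3/q_3 or the intermediate fraction (k*p_3 + p_2)/(k*q_3 + q_2) with the largest k >= 1 whose denominator stays <= 50; these approach x as k grows, and every other convergent or intermediate fraction in range is farther away.
Largest k: floor((50 - q_2)/q_3) = floor((50 - 13)/29) = 1.
That gives (1*299 + 134)/(1*29 + 13) = 433/42.
Compare the errors: |x - 299/29| = |732*29 - 299*71|/(71*29) = 1/2059, and |x - 433/42| = |732*42 - 433*71|/(71*42) = 1/2982.
Cross-multiplying, 1*2059 = 2059 < 2982 = 1*2982, so 1/2982 is smaller: the intermediate fraction 433/42 is closer to x than 299/29.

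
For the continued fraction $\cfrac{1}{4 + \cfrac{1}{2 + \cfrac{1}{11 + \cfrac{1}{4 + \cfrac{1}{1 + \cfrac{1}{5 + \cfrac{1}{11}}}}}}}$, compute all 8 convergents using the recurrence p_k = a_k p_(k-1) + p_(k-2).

Using the convergent recurrence p_i = a_i*p_{i-1} + p_{i-2}, q_i = a_i*q_{i-1} + q_{i-2} with p_{-2}=0, p_{-1}=1, q_{-2}=1, q_{-1}=0:
  i=0: a_0=0, p_0 = 0*1 + 0 = 0, q_0 = 0*0 + 1 = 1.
  i=1: a_1=4, p_1 = 4*0 + 1 = 1, q_1 = 4*1 + 0 = 4.
  i=2: a_2=2, p_2 = 2*1 + 0 = 2, q_2 = 2*4 + 1 = 9.
  i=3: a_3=11, p_3 = 11*2 + 1 = 23, q_3 = 11*9 + 4 = 103.
  i=4: a_4=4, p_4 = 4*23 + 2 = 94, q_4 = 4*103 + 9 = 421.
  i=5: a_5=1, p_5 = 1*94 + 23 = 117, q_5 = 1*421 + 103 = 524.
  i=6: a_6=5, p_6 = 5*117 + 94 = 679, q_6 = 5*524 + 421 = 3041.
  i=7: a_7=11, p_7 = 11*679 + 117 = 7586, q_7 = 11*3041 + 524 = 33975.

0/1, 1/4, 2/9, 23/103, 94/421, 117/524, 679/3041, 7586/33975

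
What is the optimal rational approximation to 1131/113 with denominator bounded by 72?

Expand x = 1131/113 as a continued fraction with the Euclidean algorithm:
  1131 = 10*113 + 1, so a_0 = 10.
  113 = 113*1 + 0, so a_1 = 113.
so x = [10; 113].
Convergents (p_i = a_i*p_{i-1} + p_{i-2}, q_i = a_i*q_{i-1} + q_{i-2} with p_{-2}=0, p_{-1}=1, q_{-2}=1, q_{-1}=0), until the denominator exceeds 72:
  i=0: a_0=10, p_0 = 10*1 + 0 = 10, q_0 = 10*0 + 1 = 1.
  i=1: a_1=113, p_1 = 113*10 + 1 = 1131, q_1 = 113*1 + 0 = 113.
q_1 = 113 > 72, so the last convergent with denominator <= 72 is p_0/q_0 = 10/1.
The closest fraction with denominator <= 72 is either p_0/q_0 or the intermediate fraction (k*p_0 + p_{-1})/(k*q_0 + q_{-1}) with the largest k >= 1 whose denominator stays <= 72; these approach x as k grows, and every other convergent or intermediate fraction in range is farther away.
Largest k: floor((72 - q_{-1})/q_0) = floor((72 - 0)/1) = 72 (using the seeds p_{-1} = 1, q_{-1} = 0).
That gives (72*10 + 1)/(72*1 + 0) = 721/72.
Compare the errors: |x - 10/1| = |1131*1 - 10*113|/(113*1) = 1/113, and |x - 721/72| = |1131*72 - 721*113|/(113*72) = 41/8136.
Cross-multiplying, 41*113 = 4633 < 8136 = 1*8136, so 41/8136 is smaller: the intermediate fraction 721/72 is closer to x than 10/1.

721/72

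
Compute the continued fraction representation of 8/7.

[1; 7]

Run the Euclidean algorithm on 8 and 7; the successive quotients are the partial quotients a_0, a_1, ... (each step inverts the fractional part left over by the previous one):
  8 = 1*7 + 1, so a_0 = 1.
  7 = 7*1 + 0, so a_1 = 7.
The remainder reaches 0 after 2 divisions, so the expansion has 2 partial quotients, read off in order.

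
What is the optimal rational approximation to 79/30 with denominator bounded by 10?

21/8

Expand x = 79/30 as a continued fraction with the Euclidean algorithm:
  79 = 2*30 + 19, so a_0 = 2.
  30 = 1*19 + 11, so a_1 = 1.
  19 = 1*11 + 8, so a_2 = 1.
  11 = 1*8 + 3, so a_3 = 1.
  8 = 2*3 + 2, so a_4 = 2.
  3 = 1*2 + 1, so a_5 = 1.
  2 = 2*1 + 0, so a_6 = 2.
so x = [2; 1, 1, 1, 2, 1, 2].
Convergents (p_i = a_i*p_{i-1} + p_{i-2}, q_i = a_i*q_{i-1} + q_{i-2} with p_{-2}=0, p_{-1}=1, q_{-2}=1, q_{-1}=0), until the denominator exceeds 10:
  i=0: a_0=2, p_0 = 2*1 + 0 = 2, q_0 = 2*0 + 1 = 1.
  i=1: a_1=1, p_1 = 1*2 + 1 = 3, q_1 = 1*1 + 0 = 1.
  i=2: a_2=1, p_2 = 1*3 + 2 = 5, q_2 = 1*1 + 1 = 2.
  i=3: a_3=1, p_3 = 1*5 + 3 = 8, q_3 = 1*2 + 1 = 3.
  i=4: a_4=2, p_4 = 2*8 + 5 = 21, q_4 = 2*3 + 2 = 8.
  i=5: a_5=1, p_5 = 1*21 + 8 = 29, q_5 = 1*8 + 3 = 11.
q_5 = 11 > 10, so the last convergent with denominator <= 10 is p_4/q_4 = 21/8.
The closest fraction with denominator <= 10 is either p_4/q_4 or the intermediate fraction (k*p_4 + p_3)/(k*q_4 + q_3) with the largest k >= 1 whose denominator stays <= 10; these approach x as k grows, and every other convergent or intermediate fraction in range is farther away.
Largest k: floor((10 - q_3)/q_4) = floor((10 - 3)/8) = 0.
Since k = 0, no intermediate fraction beyond p_4/q_4 has denominator <= 10, so the convergent 21/8 is the closest (its error is |79*8 - 21*30|/(30*8) = 2/240).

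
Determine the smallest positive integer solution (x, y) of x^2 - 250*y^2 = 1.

First expand sqrt(250) as a continued fraction. With x_i = (sqrt(250) + m_i)/d_i and (m_0, d_0) = (0, 1): a_0 = floor(sqrt(250)) = 15, since 15^2 = 225 <= 250 < 256 = 16^2.
Iterate m_{i+1} = d_i*a_i - m_i, d_{i+1} = (250 - m_{i+1}^2)/d_i, a_{i+1} = floor((a_0 + m_{i+1})/d_{i+1}):
  m_1 = 1*15 - 0 = 15, d_1 = (250 - 15^2)/1 = 25/1 = 25, a_1 = floor((15 + 15)/25) = 1.
  m_2 = 25*1 - 15 = 10, d_2 = (250 - 10^2)/25 = 150/25 = 6, a_2 = floor((15 + 10)/6) = 4.
  m_3 = 6*4 - 10 = 14, d_3 = (250 - 14^2)/6 = 54/6 = 9, a_3 = floor((15 + 14)/9) = 3.
  m_4 = 9*3 - 14 = 13, d_4 = (250 - 13^2)/9 = 81/9 = 9, a_4 = floor((15 + 13)/9) = 3.
  m_5 = 9*3 - 13 = 14, d_5 = (250 - 14^2)/9 = 54/9 = 6, a_5 = floor((15 + 14)/6) = 4.
  m_6 = 6*4 - 14 = 10, d_6 = (250 - 10^2)/6 = 150/6 = 25, a_6 = floor((15 + 10)/25) = 1.
  m_7 = 25*1 - 10 = 15, d_7 = (250 - 15^2)/25 = 25/25 = 1, a_7 = floor((15 + 15)/1) = 30.
  m_8 = 1*30 - 15 = 15, d_8 = (250 - 15^2)/1 = 25/1 = 25: (m_8, d_8) = (m_1, d_1) = (15, 25), so from here the quotients repeat a_1, ..., a_7; the period length is 7.
So sqrt(250) = [15; (1, 4, 3, 3, 4, 1, 30)] with period length k = 7.
k is odd, so (p_{k-1}, q_{k-1}) only solves x^2 - 250y^2 = -1 and the fundamental solution of x^2 - 250y^2 = 1 is (p_{2k-1}, q_{2k-1}) = (p_13, q_13); compute convergents through index 13, running through the period twice.
Convergents (p_i = a_i*p_{i-1} + p_{i-2}, q_i = a_i*q_{i-1} + q_{i-2} with p_{-2}=0, p_{-1}=1, q_{-2}=1, q_{-1}=0):
  i=0: a_0=15, p_0 = 15*1 + 0 = 15, q_0 = 15*0 + 1 = 1.
  i=1: a_1=1, p_1 = 1*15 + 1 = 16, q_1 = 1*1 + 0 = 1.
  i=2: a_2=4, p_2 = 4*16 + 15 = 79, q_2 = 4*1 + 1 = 5.
  i=3: a_3=3, p_3 = 3*79 + 16 = 253, q_3 = 3*5 + 1 = 16.
  i=4: a_4=3, p_4 = 3*253 + 79 = 838, q_4 = 3*16 + 5 = 53.
  i=5: a_5=4, p_5 = 4*838 + 253 = 3605, q_5 = 4*53 + 16 = 228.
  i=6: a_6=1, p_6 = 1*3605 + 838 = 4443, q_6 = 1*228 + 53 = 281.
  i=7: a_7=30, p_7 = 30*4443 + 3605 = 136895, q_7 = 30*281 + 228 = 8658.
  i=8: a_8=1, p_8 = 1*136895 + 4443 = 141338, q_8 = 1*8658 + 281 = 8939.
  i=9: a_9=4, p_9 = 4*141338 + 136895 = 702247, q_9 = 4*8939 + 8658 = 44414.
  i=10: a_10=3, p_10 = 3*702247 + 141338 = 2248079, q_10 = 3*44414 + 8939 = 142181.
  i=11: a_11=3, p_11 = 3*2248079 + 702247 = 7446484, q_11 = 3*142181 + 44414 = 470957.
  i=12: a_12=4, p_12 = 4*7446484 + 2248079 = 32034015, q_12 = 4*470957 + 142181 = 2026009.
  i=13: a_13=1, p_13 = 1*32034015 + 7446484 = 39480499, q_13 = 1*2026009 + 470957 = 2496966.
Indeed p_6^2 - 250*q_6^2 = 19740249 - 19740250 = -1, not +1.
Check: 39480499^2 - 250*2496966^2 = 1558709801289001 - 1558709801289000 = 1, so (x, y) = (39480499, 2496966) solves the equation, and by the theorem it is the least positive solution.

(x, y) = (39480499, 2496966)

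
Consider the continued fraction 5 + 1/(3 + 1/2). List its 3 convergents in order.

Using the convergent recurrence p_i = a_i*p_{i-1} + p_{i-2}, q_i = a_i*q_{i-1} + q_{i-2} with p_{-2}=0, p_{-1}=1, q_{-2}=1, q_{-1}=0:
  i=0: a_0=5, p_0 = 5*1 + 0 = 5, q_0 = 5*0 + 1 = 1.
  i=1: a_1=3, p_1 = 3*5 + 1 = 16, q_1 = 3*1 + 0 = 3.
  i=2: a_2=2, p_2 = 2*16 + 5 = 37, q_2 = 2*3 + 1 = 7.

5/1, 16/3, 37/7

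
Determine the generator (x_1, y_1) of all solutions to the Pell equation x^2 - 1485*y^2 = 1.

First expand sqrt(1485) as a continued fraction. With x_i = (sqrt(1485) + m_i)/d_i and (m_0, d_0) = (0, 1): a_0 = floor(sqrt(1485)) = 38, since 38^2 = 1444 <= 1485 < 1521 = 39^2.
Iterate m_{i+1} = d_i*a_i - m_i, d_{i+1} = (1485 - m_{i+1}^2)/d_i, a_{i+1} = floor((a_0 + m_{i+1})/d_{i+1}):
  m_1 = 1*38 - 0 = 38, d_1 = (1485 - 38^2)/1 = 41/1 = 41, a_1 = floor((38 + 38)/41) = 1.
  m_2 = 41*1 - 38 = 3, d_2 = (1485 - 3^2)/41 = 1476/41 = 36, a_2 = floor((38 + 3)/36) = 1.
  m_3 = 36*1 - 3 = 33, d_3 = (1485 - 33^2)/36 = 396/36 = 11, a_3 = floor((38 + 33)/11) = 6.
  m_4 = 11*6 - 33 = 33, d_4 = (1485 - 33^2)/11 = 396/11 = 36, a_4 = floor((38 + 33)/36) = 1.
  m_5 = 36*1 - 33 = 3, d_5 = (1485 - 3^2)/36 = 1476/36 = 41, a_5 = floor((38 + 3)/41) = 1.
  m_6 = 41*1 - 3 = 38, d_6 = (1485 - 38^2)/41 = 41/41 = 1, a_6 = floor((38 + 38)/1) = 76.
  m_7 = 1*76 - 38 = 38, d_7 = (1485 - 38^2)/1 = 41/1 = 41: (m_7, d_7) = (m_1, d_1) = (38, 41), so from here the quotients repeat a_1, ..., a_6; the period length is 6.
So sqrt(1485) = [38; (1, 1, 6, 1, 1, 76)] with period length k = 6.
k is even, so the fundamental solution of x^2 - 1485y^2 = 1 is (p_{k-1}, q_{k-1}) = (p_5, q_5); compute convergents through index 5.
Convergents (p_i = a_i*p_{i-1} + p_{i-2}, q_i = a_i*q_{i-1} + q_{i-2} with p_{-2}=0, p_{-1}=1, q_{-2}=1, q_{-1}=0):
  i=0: a_0=38, p_0 = 38*1 + 0 = 38, q_0 = 38*0 + 1 = 1.
  i=1: a_1=1, p_1 = 1*38 + 1 = 39, q_1 = 1*1 + 0 = 1.
  i=2: a_2=1, p_2 = 1*39 + 38 = 77, q_2 = 1*1 + 1 = 2.
  i=3: a_3=6, p_3 = 6*77 + 39 = 501, q_3 = 6*2 + 1 = 13.
  i=4: a_4=1, p_4 = 1*501 + 77 = 578, q_4 = 1*13 + 2 = 15.
  i=5: a_5=1, p_5 = 1*578 + 501 = 1079, q_5 = 1*15 + 13 = 28.
Check: 1079^2 - 1485*28^2 = 1164241 - 1164240 = 1, so (x, y) = (1079, 28) solves the equation, and by the theorem it is the least positive solution.

(x, y) = (1079, 28)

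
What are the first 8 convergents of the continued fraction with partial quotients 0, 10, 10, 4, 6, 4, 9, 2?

0/1, 1/10, 10/101, 41/414, 256/2585, 1065/10754, 9841/99371, 20747/209496

Using the convergent recurrence p_i = a_i*p_{i-1} + p_{i-2}, q_i = a_i*q_{i-1} + q_{i-2} with p_{-2}=0, p_{-1}=1, q_{-2}=1, q_{-1}=0:
  i=0: a_0=0, p_0 = 0*1 + 0 = 0, q_0 = 0*0 + 1 = 1.
  i=1: a_1=10, p_1 = 10*0 + 1 = 1, q_1 = 10*1 + 0 = 10.
  i=2: a_2=10, p_2 = 10*1 + 0 = 10, q_2 = 10*10 + 1 = 101.
  i=3: a_3=4, p_3 = 4*10 + 1 = 41, q_3 = 4*101 + 10 = 414.
  i=4: a_4=6, p_4 = 6*41 + 10 = 256, q_4 = 6*414 + 101 = 2585.
  i=5: a_5=4, p_5 = 4*256 + 41 = 1065, q_5 = 4*2585 + 414 = 10754.
  i=6: a_6=9, p_6 = 9*1065 + 256 = 9841, q_6 = 9*10754 + 2585 = 99371.
  i=7: a_7=2, p_7 = 2*9841 + 1065 = 20747, q_7 = 2*99371 + 10754 = 209496.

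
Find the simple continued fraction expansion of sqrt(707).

Write x_i = (sqrt(707) + m_i)/d_i with (m_0, d_0) = (0, 1). a_0 = floor(sqrt(707)) = 26, since 26^2 = 676 <= 707 < 729 = 27^2.
Iterate m_{i+1} = d_i*a_i - m_i, d_{i+1} = (707 - m_{i+1}^2)/d_i, a_{i+1} = floor((a_0 + m_{i+1})/d_{i+1}):
  m_1 = 1*26 - 0 = 26, d_1 = (707 - 26^2)/1 = 31/1 = 31, a_1 = floor((26 + 26)/31) = 1.
  m_2 = 31*1 - 26 = 5, d_2 = (707 - 5^2)/31 = 682/31 = 22, a_2 = floor((26 + 5)/22) = 1.
  m_3 = 22*1 - 5 = 17, d_3 = (707 - 17^2)/22 = 418/22 = 19, a_3 = floor((26 + 17)/19) = 2.
  m_4 = 19*2 - 17 = 21, d_4 = (707 - 21^2)/19 = 266/19 = 14, a_4 = floor((26 + 21)/14) = 3.
  m_5 = 14*3 - 21 = 21, d_5 = (707 - 21^2)/14 = 266/14 = 19, a_5 = floor((26 + 21)/19) = 2.
  m_6 = 19*2 - 21 = 17, d_6 = (707 - 17^2)/19 = 418/19 = 22, a_6 = floor((26 + 17)/22) = 1.
  m_7 = 22*1 - 17 = 5, d_7 = (707 - 5^2)/22 = 682/22 = 31, a_7 = floor((26 + 5)/31) = 1.
  m_8 = 31*1 - 5 = 26, d_8 = (707 - 26^2)/31 = 31/31 = 1, a_8 = floor((26 + 26)/1) = 52.
  m_9 = 1*52 - 26 = 26, d_9 = (707 - 26^2)/1 = 31/1 = 31: (m_9, d_9) = (m_1, d_1) = (26, 31), so from here the quotients repeat a_1, ..., a_8; the period length is 8.
Hence the expansion of sqrt(707) is a_0 = 26 followed by the repeating block 1, 1, 2, 3, 2, 1, 1, 52 (period 8).

[26; (1, 1, 2, 3, 2, 1, 1, 52)]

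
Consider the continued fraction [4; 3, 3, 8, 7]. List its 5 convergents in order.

Using the convergent recurrence p_i = a_i*p_{i-1} + p_{i-2}, q_i = a_i*q_{i-1} + q_{i-2} with p_{-2}=0, p_{-1}=1, q_{-2}=1, q_{-1}=0:
  i=0: a_0=4, p_0 = 4*1 + 0 = 4, q_0 = 4*0 + 1 = 1.
  i=1: a_1=3, p_1 = 3*4 + 1 = 13, q_1 = 3*1 + 0 = 3.
  i=2: a_2=3, p_2 = 3*13 + 4 = 43, q_2 = 3*3 + 1 = 10.
  i=3: a_3=8, p_3 = 8*43 + 13 = 357, q_3 = 8*10 + 3 = 83.
  i=4: a_4=7, p_4 = 7*357 + 43 = 2542, q_4 = 7*83 + 10 = 591.

4/1, 13/3, 43/10, 357/83, 2542/591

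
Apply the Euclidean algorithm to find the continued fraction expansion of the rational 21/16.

Run the Euclidean algorithm on 21 and 16; the successive quotients are the partial quotients a_0, a_1, ... (each step inverts the fractional part left over by the previous one):
  21 = 1*16 + 5, so a_0 = 1.
  16 = 3*5 + 1, so a_1 = 3.
  5 = 5*1 + 0, so a_2 = 5.
The remainder reaches 0 after 3 divisions, so the expansion has 3 partial quotients, read off in order.

[1; 3, 5]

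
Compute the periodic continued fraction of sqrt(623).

Write x_i = (sqrt(623) + m_i)/d_i with (m_0, d_0) = (0, 1). a_0 = floor(sqrt(623)) = 24, since 24^2 = 576 <= 623 < 625 = 25^2.
Iterate m_{i+1} = d_i*a_i - m_i, d_{i+1} = (623 - m_{i+1}^2)/d_i, a_{i+1} = floor((a_0 + m_{i+1})/d_{i+1}):
  m_1 = 1*24 - 0 = 24, d_1 = (623 - 24^2)/1 = 47/1 = 47, a_1 = floor((24 + 24)/47) = 1.
  m_2 = 47*1 - 24 = 23, d_2 = (623 - 23^2)/47 = 94/47 = 2, a_2 = floor((24 + 23)/2) = 23.
  m_3 = 2*23 - 23 = 23, d_3 = (623 - 23^2)/2 = 94/2 = 47, a_3 = floor((24 + 23)/47) = 1.
  m_4 = 47*1 - 23 = 24, d_4 = (623 - 24^2)/47 = 47/47 = 1, a_4 = floor((24 + 24)/1) = 48.
  m_5 = 1*48 - 24 = 24, d_5 = (623 - 24^2)/1 = 47/1 = 47: (m_5, d_5) = (m_1, d_1) = (24, 47), so from here the quotients repeat a_1, ..., a_4; the period length is 4.
Hence the expansion of sqrt(623) is a_0 = 24 followed by the repeating block 1, 23, 1, 48 (period 4).

[24; (1, 23, 1, 48)]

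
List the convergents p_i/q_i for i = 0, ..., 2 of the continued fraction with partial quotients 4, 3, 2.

4/1, 13/3, 30/7

Using the convergent recurrence p_i = a_i*p_{i-1} + p_{i-2}, q_i = a_i*q_{i-1} + q_{i-2} with p_{-2}=0, p_{-1}=1, q_{-2}=1, q_{-1}=0:
  i=0: a_0=4, p_0 = 4*1 + 0 = 4, q_0 = 4*0 + 1 = 1.
  i=1: a_1=3, p_1 = 3*4 + 1 = 13, q_1 = 3*1 + 0 = 3.
  i=2: a_2=2, p_2 = 2*13 + 4 = 30, q_2 = 2*3 + 1 = 7.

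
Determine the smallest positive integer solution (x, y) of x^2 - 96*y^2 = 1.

First expand sqrt(96) as a continued fraction. With x_i = (sqrt(96) + m_i)/d_i and (m_0, d_0) = (0, 1): a_0 = floor(sqrt(96)) = 9, since 9^2 = 81 <= 96 < 100 = 10^2.
Iterate m_{i+1} = d_i*a_i - m_i, d_{i+1} = (96 - m_{i+1}^2)/d_i, a_{i+1} = floor((a_0 + m_{i+1})/d_{i+1}):
  m_1 = 1*9 - 0 = 9, d_1 = (96 - 9^2)/1 = 15/1 = 15, a_1 = floor((9 + 9)/15) = 1.
  m_2 = 15*1 - 9 = 6, d_2 = (96 - 6^2)/15 = 60/15 = 4, a_2 = floor((9 + 6)/4) = 3.
  m_3 = 4*3 - 6 = 6, d_3 = (96 - 6^2)/4 = 60/4 = 15, a_3 = floor((9 + 6)/15) = 1.
  m_4 = 15*1 - 6 = 9, d_4 = (96 - 9^2)/15 = 15/15 = 1, a_4 = floor((9 + 9)/1) = 18.
  m_5 = 1*18 - 9 = 9, d_5 = (96 - 9^2)/1 = 15/1 = 15: (m_5, d_5) = (m_1, d_1) = (9, 15), so from here the quotients repeat a_1, ..., a_4; the period length is 4.
So sqrt(96) = [9; (1, 3, 1, 18)] with period length k = 4.
k is even, so the fundamental solution of x^2 - 96y^2 = 1 is (p_{k-1}, q_{k-1}) = (p_3, q_3); compute convergents through index 3.
Convergents (p_i = a_i*p_{i-1} + p_{i-2}, q_i = a_i*q_{i-1} + q_{i-2} with p_{-2}=0, p_{-1}=1, q_{-2}=1, q_{-1}=0):
  i=0: a_0=9, p_0 = 9*1 + 0 = 9, q_0 = 9*0 + 1 = 1.
  i=1: a_1=1, p_1 = 1*9 + 1 = 10, q_1 = 1*1 + 0 = 1.
  i=2: a_2=3, p_2 = 3*10 + 9 = 39, q_2 = 3*1 + 1 = 4.
  i=3: a_3=1, p_3 = 1*39 + 10 = 49, q_3 = 1*4 + 1 = 5.
Check: 49^2 - 96*5^2 = 2401 - 2400 = 1, so (x, y) = (49, 5) solves the equation, and by the theorem it is the least positive solution.

(x, y) = (49, 5)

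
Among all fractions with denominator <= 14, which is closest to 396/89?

40/9

Expand x = 396/89 as a continued fraction with the Euclidean algorithm:
  396 = 4*89 + 40, so a_0 = 4.
  89 = 2*40 + 9, so a_1 = 2.
  40 = 4*9 + 4, so a_2 = 4.
  9 = 2*4 + 1, so a_3 = 2.
  4 = 4*1 + 0, so a_4 = 4.
so x = [4; 2, 4, 2, 4].
Convergents (p_i = a_i*p_{i-1} + p_{i-2}, q_i = a_i*q_{i-1} + q_{i-2} with p_{-2}=0, p_{-1}=1, q_{-2}=1, q_{-1}=0), until the denominator exceeds 14:
  i=0: a_0=4, p_0 = 4*1 + 0 = 4, q_0 = 4*0 + 1 = 1.
  i=1: a_1=2, p_1 = 2*4 + 1 = 9, q_1 = 2*1 + 0 = 2.
  i=2: a_2=4, p_2 = 4*9 + 4 = 40, q_2 = 4*2 + 1 = 9.
  i=3: a_3=2, p_3 = 2*40 + 9 = 89, q_3 = 2*9 + 2 = 20.
q_3 = 20 > 14, so the last convergent with denominator <= 14 is p_2/q_2 = 40/9.
The closest fraction with denominator <= 14 is either p_2/q_2 or the intermediate fraction (k*p_2 + p_1)/(k*q_2 + q_1) with the largest k >= 1 whose denominator stays <= 14; these approach x as k grows, and every other convergent or intermediate fraction in range is farther away.
Largest k: floor((14 - q_1)/q_2) = floor((14 - 2)/9) = 1.
That gives (1*40 + 9)/(1*9 + 2) = 49/11.
Compare the errors: |x - 40/9| = |396*9 - 40*89|/(89*9) = 4/801, and |x - 49/11| = |396*11 - 49*89|/(89*11) = 5/979.
Cross-multiplying, 4*979 = 3916 < 4005 = 5*801, so 4/801 is smaller: the convergent 40/9 is closer to x than 49/11.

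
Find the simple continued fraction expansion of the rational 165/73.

[2; 3, 1, 5, 3]

Run the Euclidean algorithm on 165 and 73; the successive quotients are the partial quotients a_0, a_1, ... (each step inverts the fractional part left over by the previous one):
  165 = 2*73 + 19, so a_0 = 2.
  73 = 3*19 + 16, so a_1 = 3.
  19 = 1*16 + 3, so a_2 = 1.
  16 = 5*3 + 1, so a_3 = 5.
  3 = 3*1 + 0, so a_4 = 3.
The remainder reaches 0 after 5 divisions, so the expansion has 5 partial quotients, read off in order.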